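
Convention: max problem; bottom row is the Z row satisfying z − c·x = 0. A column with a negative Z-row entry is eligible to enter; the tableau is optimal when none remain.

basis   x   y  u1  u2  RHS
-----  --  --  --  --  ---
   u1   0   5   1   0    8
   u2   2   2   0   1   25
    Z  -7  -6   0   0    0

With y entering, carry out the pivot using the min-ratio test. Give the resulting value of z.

48/5

Ratio test on column y — row 1: 8/5 = 8/5; row 2: 25/2 = 25/2. Minimum is 8/5 at row 1 (u1 leaves); pivot element 5.
Pivot on row 1; the Z-row RHS becomes 0 − (-6)·(8/5) = 48/5.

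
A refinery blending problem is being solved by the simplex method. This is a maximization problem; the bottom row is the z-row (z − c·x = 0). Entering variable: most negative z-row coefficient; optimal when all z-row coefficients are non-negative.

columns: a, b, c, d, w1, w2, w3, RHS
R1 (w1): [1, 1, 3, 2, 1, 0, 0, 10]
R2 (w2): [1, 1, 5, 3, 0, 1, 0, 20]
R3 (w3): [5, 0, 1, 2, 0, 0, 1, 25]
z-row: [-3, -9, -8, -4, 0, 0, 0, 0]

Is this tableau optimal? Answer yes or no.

no

The z-row has a negative entry -9 in column b, so it is not optimal.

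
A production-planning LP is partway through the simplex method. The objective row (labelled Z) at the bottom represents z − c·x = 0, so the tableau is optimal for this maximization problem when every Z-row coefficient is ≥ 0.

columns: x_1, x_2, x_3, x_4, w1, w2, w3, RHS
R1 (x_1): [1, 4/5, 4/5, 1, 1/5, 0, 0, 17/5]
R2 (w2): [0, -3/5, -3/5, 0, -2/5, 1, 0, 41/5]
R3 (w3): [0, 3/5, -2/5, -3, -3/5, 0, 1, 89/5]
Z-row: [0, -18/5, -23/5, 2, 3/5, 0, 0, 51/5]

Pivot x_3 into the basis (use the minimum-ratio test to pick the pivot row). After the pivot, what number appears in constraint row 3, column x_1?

1/2

Ratio test on column x_3 — row 1: (17/5)/(4/5) = 17/4; row 2: entry -3/5 ≤ 0; row 3: entry -2/5 ≤ 0. Minimum is 17/4 at row 1 (x_1 leaves); pivot element 4/5.
Divide row 1 by 4/5; eliminate column x_3 from the other rows.
Row 3 update in column x_1: 0 − (-2/5)·(5/4) = 1/2.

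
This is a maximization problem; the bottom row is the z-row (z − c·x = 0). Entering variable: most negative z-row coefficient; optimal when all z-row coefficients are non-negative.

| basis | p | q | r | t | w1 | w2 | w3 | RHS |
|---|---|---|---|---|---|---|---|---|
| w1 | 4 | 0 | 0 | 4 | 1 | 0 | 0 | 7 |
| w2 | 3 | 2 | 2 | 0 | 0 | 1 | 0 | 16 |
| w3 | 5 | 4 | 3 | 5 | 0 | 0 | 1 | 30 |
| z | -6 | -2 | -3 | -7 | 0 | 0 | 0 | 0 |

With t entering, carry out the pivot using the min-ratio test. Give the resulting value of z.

Ratio test on column t — row 1: 7/4 = 7/4; row 2: entry 0 ≤ 0; row 3: 30/5 = 6. Minimum is 7/4 at row 1 (w1 leaves); pivot element 4.
Pivot on row 1; the z-row RHS becomes 0 − (-7)·(7/4) = 49/4.

49/4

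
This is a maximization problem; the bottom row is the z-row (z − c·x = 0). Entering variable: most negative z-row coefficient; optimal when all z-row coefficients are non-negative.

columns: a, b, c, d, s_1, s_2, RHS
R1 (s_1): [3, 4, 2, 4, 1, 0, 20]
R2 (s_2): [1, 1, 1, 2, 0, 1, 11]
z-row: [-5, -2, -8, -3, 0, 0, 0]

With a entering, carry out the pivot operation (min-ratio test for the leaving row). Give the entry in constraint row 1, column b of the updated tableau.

4/3

Ratio test on column a — row 1: 20/3 = 20/3; row 2: 11/1 = 11. Minimum is 20/3 at row 1 (s_1 leaves); pivot element 3.
Divide row 1 by 3; eliminate column a from the other rows.
In the new row 1, the b entry is the old entry divided by the pivot: 4/3 = 4/3.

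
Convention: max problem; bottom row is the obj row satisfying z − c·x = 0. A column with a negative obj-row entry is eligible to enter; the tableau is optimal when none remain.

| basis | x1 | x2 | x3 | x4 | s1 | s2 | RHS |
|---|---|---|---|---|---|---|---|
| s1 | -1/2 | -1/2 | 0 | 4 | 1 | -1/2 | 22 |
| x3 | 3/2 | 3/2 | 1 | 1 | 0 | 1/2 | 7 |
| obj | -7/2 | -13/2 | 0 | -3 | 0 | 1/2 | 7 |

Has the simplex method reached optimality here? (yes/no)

no

The obj-row has a negative entry -13/2 in column x2, so it is not optimal.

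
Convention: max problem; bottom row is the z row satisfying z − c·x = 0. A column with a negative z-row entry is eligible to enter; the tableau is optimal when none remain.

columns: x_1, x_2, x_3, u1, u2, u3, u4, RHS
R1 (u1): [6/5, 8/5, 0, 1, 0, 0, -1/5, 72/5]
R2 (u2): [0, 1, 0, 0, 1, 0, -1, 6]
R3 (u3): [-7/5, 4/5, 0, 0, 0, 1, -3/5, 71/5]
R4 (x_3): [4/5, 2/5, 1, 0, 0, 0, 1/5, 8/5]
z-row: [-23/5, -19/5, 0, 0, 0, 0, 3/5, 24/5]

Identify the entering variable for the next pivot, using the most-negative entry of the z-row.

Negative z-row entries: x_1: -23/5, x_2: -19/5.
The most negative is -23/5 in column x_1, so x_1 enters.

x_1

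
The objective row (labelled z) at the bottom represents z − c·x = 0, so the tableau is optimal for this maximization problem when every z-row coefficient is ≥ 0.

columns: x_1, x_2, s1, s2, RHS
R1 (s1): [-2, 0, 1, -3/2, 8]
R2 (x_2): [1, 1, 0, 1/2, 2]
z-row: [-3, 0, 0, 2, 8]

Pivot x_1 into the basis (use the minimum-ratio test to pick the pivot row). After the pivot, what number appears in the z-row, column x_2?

Ratio test on column x_1 — row 1: entry -2 ≤ 0; row 2: 2/1 = 2. Minimum is 2 at row 2 (x_2 leaves); pivot element 1.
Divide row 2 by 1; eliminate column x_1 from the other rows.
z-row update in column x_2: 0 − (-3)·1 = 3.

3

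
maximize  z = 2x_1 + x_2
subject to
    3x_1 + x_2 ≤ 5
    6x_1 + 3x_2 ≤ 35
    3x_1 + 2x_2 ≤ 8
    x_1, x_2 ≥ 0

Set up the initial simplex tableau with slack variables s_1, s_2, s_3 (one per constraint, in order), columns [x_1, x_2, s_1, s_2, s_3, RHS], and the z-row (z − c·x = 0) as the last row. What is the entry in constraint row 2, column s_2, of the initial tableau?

Slack s_2 belongs to constraint 2; its column is the unit vector e_2, so the entry in row 2 is 1.

1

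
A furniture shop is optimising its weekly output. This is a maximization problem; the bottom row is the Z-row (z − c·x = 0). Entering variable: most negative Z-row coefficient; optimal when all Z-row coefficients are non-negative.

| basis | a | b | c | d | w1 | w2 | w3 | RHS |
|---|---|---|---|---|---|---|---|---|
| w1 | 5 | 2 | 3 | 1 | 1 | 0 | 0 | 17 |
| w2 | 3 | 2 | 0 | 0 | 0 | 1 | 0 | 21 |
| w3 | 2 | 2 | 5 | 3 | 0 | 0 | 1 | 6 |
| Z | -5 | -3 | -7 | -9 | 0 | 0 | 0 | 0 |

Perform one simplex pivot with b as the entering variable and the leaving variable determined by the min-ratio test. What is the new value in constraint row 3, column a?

1

Ratio test on column b — row 1: 17/2 = 17/2; row 2: 21/2 = 21/2; row 3: 6/2 = 3. Minimum is 3 at row 3 (w3 leaves); pivot element 2.
Divide row 3 by 2; eliminate column b from the other rows.
In the new row 3, the a entry is the old entry divided by the pivot: 2/2 = 1.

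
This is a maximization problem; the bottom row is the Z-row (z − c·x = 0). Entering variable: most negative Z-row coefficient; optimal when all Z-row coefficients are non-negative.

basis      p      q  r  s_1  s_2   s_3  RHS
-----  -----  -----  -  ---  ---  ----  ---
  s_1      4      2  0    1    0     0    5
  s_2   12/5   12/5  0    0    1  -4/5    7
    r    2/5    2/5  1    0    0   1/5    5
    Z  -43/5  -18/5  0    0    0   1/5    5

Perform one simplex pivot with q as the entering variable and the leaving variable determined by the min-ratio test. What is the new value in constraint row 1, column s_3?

0

Ratio test on column q — row 1: 5/2 = 5/2; row 2: 7/(12/5) = 35/12; row 3: 5/(2/5) = 25/2. Minimum is 5/2 at row 1 (s_1 leaves); pivot element 2.
Divide row 1 by 2; eliminate column q from the other rows.
In the new row 1, the s_3 entry is the old entry divided by the pivot: 0/2 = 0.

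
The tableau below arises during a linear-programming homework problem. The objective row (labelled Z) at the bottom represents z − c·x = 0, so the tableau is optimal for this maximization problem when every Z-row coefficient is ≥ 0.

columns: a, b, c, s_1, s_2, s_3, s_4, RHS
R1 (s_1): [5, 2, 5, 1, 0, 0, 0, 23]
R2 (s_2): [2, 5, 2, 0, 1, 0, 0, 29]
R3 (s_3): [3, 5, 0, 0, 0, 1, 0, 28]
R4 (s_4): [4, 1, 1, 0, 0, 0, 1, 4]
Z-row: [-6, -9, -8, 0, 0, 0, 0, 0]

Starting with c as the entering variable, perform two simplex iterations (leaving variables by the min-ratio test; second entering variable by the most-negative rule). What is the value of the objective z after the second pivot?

Ratio test on column c — row 1: 23/5 = 23/5; row 2: 29/2 = 29/2; row 3: entry 0 ≤ 0; row 4: 4/1 = 4. Minimum is 4 at row 4 (s_4 leaves); pivot element 1.
Pivot on row 4; the Z-row RHS becomes 0 − (-8)·4 = 32.
Next entering variable (most negative Z-row entry -1): b.
Ratio test on column b — row 1: entry -3 ≤ 0; row 2: 21/3 = 7; row 3: 28/5 = 28/5; row 4: 4/1 = 4. Minimum is 4 at row 4 (c leaves); pivot element 1.
After the second pivot the Z-row RHS is 32 − (-1)·4 = 36.

36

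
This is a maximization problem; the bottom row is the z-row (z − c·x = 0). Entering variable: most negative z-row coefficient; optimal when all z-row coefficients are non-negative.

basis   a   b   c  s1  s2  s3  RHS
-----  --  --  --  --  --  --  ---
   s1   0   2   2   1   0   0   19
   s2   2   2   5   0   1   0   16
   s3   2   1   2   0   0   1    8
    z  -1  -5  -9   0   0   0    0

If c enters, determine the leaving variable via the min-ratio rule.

s2

Column c entries and ratios — s1: 19/2 = 19/2; s2: 16/5 = 16/5; s3: 8/2 = 4.
Smallest ratio is 16/5 in the row of s2, so s2 leaves.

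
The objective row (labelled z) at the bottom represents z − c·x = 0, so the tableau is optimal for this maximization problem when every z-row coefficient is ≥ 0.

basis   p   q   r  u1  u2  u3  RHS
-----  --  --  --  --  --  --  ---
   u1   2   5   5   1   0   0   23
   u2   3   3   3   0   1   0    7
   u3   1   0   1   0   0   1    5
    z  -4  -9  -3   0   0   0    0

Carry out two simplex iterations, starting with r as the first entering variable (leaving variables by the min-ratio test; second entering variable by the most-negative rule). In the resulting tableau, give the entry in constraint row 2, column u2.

Ratio test on column r — row 1: 23/5 = 23/5; row 2: 7/3 = 7/3; row 3: 5/1 = 5. Minimum is 7/3 at row 2 (u2 leaves); pivot element 3.
Divide row 2 by 3; eliminate column r from the other rows.
Second iteration: most negative z-row entry is -6 in column q, so q enters.
Ratio test on column q — row 1: entry 0 ≤ 0; row 2: (7/3)/1 = 7/3; row 3: entry -1 ≤ 0. Minimum is 7/3 at row 2 (r leaves); pivot element 1.
Divide row 2 by 1; eliminate column q from the other rows.
After both pivots, the entry at constraint row 2, column u2 is 1/3.

1/3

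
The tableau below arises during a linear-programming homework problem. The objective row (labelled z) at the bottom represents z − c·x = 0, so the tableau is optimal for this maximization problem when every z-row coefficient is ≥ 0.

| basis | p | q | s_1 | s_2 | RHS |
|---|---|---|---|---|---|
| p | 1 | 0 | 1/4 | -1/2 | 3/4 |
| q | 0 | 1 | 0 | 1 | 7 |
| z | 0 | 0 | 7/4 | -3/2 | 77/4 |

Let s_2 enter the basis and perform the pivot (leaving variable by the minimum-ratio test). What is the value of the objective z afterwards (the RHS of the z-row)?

119/4

Ratio test on column s_2 — row 1: entry -1/2 ≤ 0; row 2: 7/1 = 7. Minimum is 7 at row 2 (q leaves); pivot element 1.
Pivot on row 2; the z-row RHS becomes 77/4 − (-3/2)·7 = 119/4.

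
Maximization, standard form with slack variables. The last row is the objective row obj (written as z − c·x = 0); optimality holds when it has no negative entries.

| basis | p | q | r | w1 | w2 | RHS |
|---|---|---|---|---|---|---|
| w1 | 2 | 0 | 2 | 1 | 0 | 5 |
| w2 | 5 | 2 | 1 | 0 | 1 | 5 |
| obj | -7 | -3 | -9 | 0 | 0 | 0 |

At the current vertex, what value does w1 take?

w1 is basic (row 1); its value is the RHS of that row, 5.

5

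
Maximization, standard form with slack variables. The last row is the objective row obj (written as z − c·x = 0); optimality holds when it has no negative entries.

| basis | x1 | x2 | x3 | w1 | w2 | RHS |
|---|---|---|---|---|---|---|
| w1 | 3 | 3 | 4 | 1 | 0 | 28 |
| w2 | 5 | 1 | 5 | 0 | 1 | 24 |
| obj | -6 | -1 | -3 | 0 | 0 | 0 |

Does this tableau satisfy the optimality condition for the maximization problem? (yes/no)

no

The obj-row has a negative entry -6 in column x1, so it is not optimal.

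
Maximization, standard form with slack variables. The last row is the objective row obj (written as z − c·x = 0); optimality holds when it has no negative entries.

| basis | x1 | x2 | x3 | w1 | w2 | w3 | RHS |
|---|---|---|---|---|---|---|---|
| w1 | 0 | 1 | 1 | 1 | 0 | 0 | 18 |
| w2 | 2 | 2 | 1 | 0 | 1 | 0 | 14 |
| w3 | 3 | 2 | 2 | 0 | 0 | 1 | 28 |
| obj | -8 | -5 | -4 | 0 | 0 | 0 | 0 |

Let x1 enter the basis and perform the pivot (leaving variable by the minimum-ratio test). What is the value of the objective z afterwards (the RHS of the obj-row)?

Ratio test on column x1 — row 1: entry 0 ≤ 0; row 2: 14/2 = 7; row 3: 28/3 = 28/3. Minimum is 7 at row 2 (w2 leaves); pivot element 2.
Pivot on row 2; the obj-row RHS becomes 0 − (-8)·7 = 56.

56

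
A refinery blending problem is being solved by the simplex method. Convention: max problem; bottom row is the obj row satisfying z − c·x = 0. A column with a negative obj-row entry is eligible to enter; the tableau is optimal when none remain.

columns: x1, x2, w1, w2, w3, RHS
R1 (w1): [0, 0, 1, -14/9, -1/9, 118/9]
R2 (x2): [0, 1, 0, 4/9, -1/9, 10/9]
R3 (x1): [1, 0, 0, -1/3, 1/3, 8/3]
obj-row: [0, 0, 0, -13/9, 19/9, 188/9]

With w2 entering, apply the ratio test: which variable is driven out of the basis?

x2

Column w2 entries and ratios — w1: -14/9 ≤ 0, skip; x2: (10/9)/(4/9) = 5/2; x1: -1/3 ≤ 0, skip.
Smallest ratio is 5/2 in the row of x2, so x2 leaves.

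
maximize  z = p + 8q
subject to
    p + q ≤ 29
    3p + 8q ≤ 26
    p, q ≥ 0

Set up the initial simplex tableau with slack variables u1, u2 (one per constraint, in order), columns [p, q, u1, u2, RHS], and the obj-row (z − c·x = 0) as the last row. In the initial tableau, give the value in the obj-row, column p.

The obj-row carries the negated objective coefficients: the p entry is -1.

-1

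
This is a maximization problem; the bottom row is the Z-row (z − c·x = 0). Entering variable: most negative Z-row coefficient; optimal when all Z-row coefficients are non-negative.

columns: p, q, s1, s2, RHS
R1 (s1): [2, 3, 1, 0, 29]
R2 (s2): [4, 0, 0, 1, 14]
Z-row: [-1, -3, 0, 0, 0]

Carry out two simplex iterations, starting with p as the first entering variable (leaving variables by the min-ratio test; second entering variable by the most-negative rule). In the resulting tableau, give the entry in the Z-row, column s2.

-1/4

Ratio test on column p — row 1: 29/2 = 29/2; row 2: 14/4 = 7/2. Minimum is 7/2 at row 2 (s2 leaves); pivot element 4.
Divide row 2 by 4; eliminate column p from the other rows.
Second iteration: most negative Z-row entry is -3 in column q, so q enters.
Ratio test on column q — row 1: 22/3 = 22/3; row 2: entry 0 ≤ 0. Minimum is 22/3 at row 1 (s1 leaves); pivot element 3.
Divide row 1 by 3; eliminate column q from the other rows.
After both pivots, the entry at the Z-row, column s2 is -1/4.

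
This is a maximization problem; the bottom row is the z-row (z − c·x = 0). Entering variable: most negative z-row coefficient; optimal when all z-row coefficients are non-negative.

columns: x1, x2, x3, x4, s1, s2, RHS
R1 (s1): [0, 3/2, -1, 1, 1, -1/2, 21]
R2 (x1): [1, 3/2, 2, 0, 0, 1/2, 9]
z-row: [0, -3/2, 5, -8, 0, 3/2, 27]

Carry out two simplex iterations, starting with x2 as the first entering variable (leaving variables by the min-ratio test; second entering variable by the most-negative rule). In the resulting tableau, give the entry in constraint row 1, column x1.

Ratio test on column x2 — row 1: 21/(3/2) = 14; row 2: 9/(3/2) = 6. Minimum is 6 at row 2 (x1 leaves); pivot element 3/2.
Divide row 2 by 3/2; eliminate column x2 from the other rows.
Second iteration: most negative z-row entry is -8 in column x4, so x4 enters.
Ratio test on column x4 — row 1: 12/1 = 12; row 2: entry 0 ≤ 0. Minimum is 12 at row 1 (s1 leaves); pivot element 1.
Divide row 1 by 1; eliminate column x4 from the other rows.
After both pivots, the entry at constraint row 1, column x1 is -1.

-1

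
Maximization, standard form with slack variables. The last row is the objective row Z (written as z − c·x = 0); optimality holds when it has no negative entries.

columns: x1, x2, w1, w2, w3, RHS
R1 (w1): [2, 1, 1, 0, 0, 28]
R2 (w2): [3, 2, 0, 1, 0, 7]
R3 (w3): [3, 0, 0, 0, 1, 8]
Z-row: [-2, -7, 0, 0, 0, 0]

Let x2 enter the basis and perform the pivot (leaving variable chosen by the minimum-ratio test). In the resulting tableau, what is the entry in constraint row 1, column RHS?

Ratio test on column x2 — row 1: 28/1 = 28; row 2: 7/2 = 7/2; row 3: entry 0 ≤ 0. Minimum is 7/2 at row 2 (w2 leaves); pivot element 2.
Divide row 2 by 2; eliminate column x2 from the other rows.
Row 1 update in column RHS: 28 − 1·(7/2) = 49/2.

49/2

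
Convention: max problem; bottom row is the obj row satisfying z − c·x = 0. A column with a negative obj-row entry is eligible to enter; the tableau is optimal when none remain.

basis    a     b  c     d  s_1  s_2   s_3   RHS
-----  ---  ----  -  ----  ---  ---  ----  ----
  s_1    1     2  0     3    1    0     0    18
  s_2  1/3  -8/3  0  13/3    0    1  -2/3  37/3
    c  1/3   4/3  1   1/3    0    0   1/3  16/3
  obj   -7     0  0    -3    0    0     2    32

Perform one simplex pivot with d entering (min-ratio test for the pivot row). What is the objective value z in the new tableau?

527/13

Ratio test on column d — row 1: 18/3 = 6; row 2: (37/3)/(13/3) = 37/13; row 3: (16/3)/(1/3) = 16. Minimum is 37/13 at row 2 (s_2 leaves); pivot element 13/3.
Pivot on row 2; the obj-row RHS becomes 32 − (-3)·(37/13) = 527/13.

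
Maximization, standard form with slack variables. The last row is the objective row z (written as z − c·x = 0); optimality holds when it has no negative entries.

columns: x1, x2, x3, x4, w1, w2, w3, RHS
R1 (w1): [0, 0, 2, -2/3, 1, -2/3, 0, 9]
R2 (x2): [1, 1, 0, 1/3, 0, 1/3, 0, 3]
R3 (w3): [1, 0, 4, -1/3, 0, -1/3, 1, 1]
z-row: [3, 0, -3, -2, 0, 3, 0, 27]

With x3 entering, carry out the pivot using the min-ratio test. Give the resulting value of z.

Ratio test on column x3 — row 1: 9/2 = 9/2; row 2: entry 0 ≤ 0; row 3: 1/4 = 1/4. Minimum is 1/4 at row 3 (w3 leaves); pivot element 4.
Pivot on row 3; the z-row RHS becomes 27 − (-3)·(1/4) = 111/4.

111/4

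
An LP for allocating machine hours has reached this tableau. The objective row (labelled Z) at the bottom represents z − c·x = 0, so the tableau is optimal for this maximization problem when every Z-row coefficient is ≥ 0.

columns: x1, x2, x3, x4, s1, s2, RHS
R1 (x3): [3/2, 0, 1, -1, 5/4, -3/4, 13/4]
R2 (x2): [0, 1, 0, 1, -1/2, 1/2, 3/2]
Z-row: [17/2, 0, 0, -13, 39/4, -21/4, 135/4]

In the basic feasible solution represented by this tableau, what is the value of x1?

0

x1 is not in the basis, so in the current basic feasible solution x1 = 0.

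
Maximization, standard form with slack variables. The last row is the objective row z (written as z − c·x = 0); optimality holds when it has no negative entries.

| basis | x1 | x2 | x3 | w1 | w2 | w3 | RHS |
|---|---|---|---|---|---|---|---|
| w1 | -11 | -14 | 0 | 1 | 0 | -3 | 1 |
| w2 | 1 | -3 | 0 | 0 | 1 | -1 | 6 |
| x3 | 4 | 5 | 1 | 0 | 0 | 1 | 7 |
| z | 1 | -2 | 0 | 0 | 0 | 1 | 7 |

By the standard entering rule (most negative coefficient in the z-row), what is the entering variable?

x2

Negative z-row entries: x2: -2.
The most negative is -2 in column x2, so x2 enters.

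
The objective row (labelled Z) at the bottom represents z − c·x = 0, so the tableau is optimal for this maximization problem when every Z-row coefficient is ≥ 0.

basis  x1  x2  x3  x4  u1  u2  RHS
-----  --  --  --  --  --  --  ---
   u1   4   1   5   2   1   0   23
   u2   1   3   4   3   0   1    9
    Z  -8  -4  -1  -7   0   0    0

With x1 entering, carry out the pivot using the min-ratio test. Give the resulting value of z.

46

Ratio test on column x1 — row 1: 23/4 = 23/4; row 2: 9/1 = 9. Minimum is 23/4 at row 1 (u1 leaves); pivot element 4.
Pivot on row 1; the Z-row RHS becomes 0 − (-8)·(23/4) = 46.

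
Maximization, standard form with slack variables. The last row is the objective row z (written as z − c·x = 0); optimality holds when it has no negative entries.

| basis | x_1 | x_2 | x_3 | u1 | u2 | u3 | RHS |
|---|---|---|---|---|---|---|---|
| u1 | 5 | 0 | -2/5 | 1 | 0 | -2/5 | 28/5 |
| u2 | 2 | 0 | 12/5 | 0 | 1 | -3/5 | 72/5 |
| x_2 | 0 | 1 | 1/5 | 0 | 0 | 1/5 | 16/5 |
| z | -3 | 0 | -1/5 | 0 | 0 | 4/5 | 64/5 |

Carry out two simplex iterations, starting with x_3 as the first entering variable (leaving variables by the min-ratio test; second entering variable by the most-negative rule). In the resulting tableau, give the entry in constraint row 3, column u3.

Ratio test on column x_3 — row 1: entry -2/5 ≤ 0; row 2: (72/5)/(12/5) = 6; row 3: (16/5)/(1/5) = 16. Minimum is 6 at row 2 (u2 leaves); pivot element 12/5.
Divide row 2 by 12/5; eliminate column x_3 from the other rows.
Second iteration: most negative z-row entry is -17/6 in column x_1, so x_1 enters.
Ratio test on column x_1 — row 1: 8/(16/3) = 3/2; row 2: 6/(5/6) = 36/5; row 3: entry -1/6 ≤ 0. Minimum is 3/2 at row 1 (u1 leaves); pivot element 16/3.
Divide row 1 by 16/3; eliminate column x_1 from the other rows.
After both pivots, the entry at constraint row 3, column u3 is 15/64.

15/64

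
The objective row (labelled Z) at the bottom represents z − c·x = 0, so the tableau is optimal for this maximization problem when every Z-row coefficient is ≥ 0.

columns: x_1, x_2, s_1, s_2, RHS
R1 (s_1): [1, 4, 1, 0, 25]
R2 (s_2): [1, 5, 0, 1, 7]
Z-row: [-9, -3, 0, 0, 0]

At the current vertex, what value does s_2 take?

7

s_2 is basic (row 2); its value is the RHS of that row, 7.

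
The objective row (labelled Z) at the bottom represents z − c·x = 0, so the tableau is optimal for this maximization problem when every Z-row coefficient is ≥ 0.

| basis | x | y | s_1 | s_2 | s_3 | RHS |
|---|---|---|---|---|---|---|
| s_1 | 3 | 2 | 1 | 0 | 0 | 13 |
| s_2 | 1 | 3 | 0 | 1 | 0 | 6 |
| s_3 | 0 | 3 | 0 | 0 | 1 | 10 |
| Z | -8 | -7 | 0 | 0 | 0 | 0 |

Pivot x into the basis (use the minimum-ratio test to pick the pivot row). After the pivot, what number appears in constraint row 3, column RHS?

10

Ratio test on column x — row 1: 13/3 = 13/3; row 2: 6/1 = 6; row 3: entry 0 ≤ 0. Minimum is 13/3 at row 1 (s_1 leaves); pivot element 3.
Divide row 1 by 3; eliminate column x from the other rows.
Row 3 update in column RHS: 10 − 0·(13/3) = 10.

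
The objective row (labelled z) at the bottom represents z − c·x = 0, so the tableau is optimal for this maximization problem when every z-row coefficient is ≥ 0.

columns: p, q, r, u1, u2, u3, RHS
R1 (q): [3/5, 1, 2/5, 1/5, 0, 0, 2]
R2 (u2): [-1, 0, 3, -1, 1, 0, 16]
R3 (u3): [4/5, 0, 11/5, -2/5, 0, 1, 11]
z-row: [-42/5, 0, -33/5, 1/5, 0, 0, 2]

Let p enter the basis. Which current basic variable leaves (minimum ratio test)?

q

Column p entries and ratios — q: 2/(3/5) = 10/3; u2: -1 ≤ 0, skip; u3: 11/(4/5) = 55/4.
Smallest ratio is 10/3 in the row of q, so q leaves.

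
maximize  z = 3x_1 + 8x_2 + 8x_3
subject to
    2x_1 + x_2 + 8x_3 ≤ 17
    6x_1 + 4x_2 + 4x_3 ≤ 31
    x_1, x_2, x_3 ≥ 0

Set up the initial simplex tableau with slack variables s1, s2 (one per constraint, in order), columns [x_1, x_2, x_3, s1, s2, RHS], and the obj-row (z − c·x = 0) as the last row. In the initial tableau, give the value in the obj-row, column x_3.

-8

The obj-row carries the negated objective coefficients: the x_3 entry is -8.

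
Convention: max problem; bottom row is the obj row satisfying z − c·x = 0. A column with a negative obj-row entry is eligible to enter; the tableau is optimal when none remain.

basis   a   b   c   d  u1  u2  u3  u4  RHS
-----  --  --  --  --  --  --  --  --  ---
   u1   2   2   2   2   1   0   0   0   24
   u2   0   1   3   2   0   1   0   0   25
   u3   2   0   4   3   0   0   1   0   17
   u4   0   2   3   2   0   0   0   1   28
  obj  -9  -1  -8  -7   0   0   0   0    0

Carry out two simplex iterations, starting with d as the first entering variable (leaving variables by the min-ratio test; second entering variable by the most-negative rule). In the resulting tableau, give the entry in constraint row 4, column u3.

0

Ratio test on column d — row 1: 24/2 = 12; row 2: 25/2 = 25/2; row 3: 17/3 = 17/3; row 4: 28/2 = 14. Minimum is 17/3 at row 3 (u3 leaves); pivot element 3.
Divide row 3 by 3; eliminate column d from the other rows.
Second iteration: most negative obj-row entry is -13/3 in column a, so a enters.
Ratio test on column a — row 1: (38/3)/(2/3) = 19; row 2: entry -4/3 ≤ 0; row 3: (17/3)/(2/3) = 17/2; row 4: entry -4/3 ≤ 0. Minimum is 17/2 at row 3 (d leaves); pivot element 2/3.
Divide row 3 by 2/3; eliminate column a from the other rows.
After both pivots, the entry at constraint row 4, column u3 is 0.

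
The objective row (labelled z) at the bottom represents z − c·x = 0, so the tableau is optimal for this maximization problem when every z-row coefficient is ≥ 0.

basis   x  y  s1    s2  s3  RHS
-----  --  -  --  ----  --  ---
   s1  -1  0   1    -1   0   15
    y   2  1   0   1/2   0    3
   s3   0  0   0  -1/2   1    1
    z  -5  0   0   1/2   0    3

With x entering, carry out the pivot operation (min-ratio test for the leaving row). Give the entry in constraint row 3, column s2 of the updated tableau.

-1/2

Ratio test on column x — row 1: entry -1 ≤ 0; row 2: 3/2 = 3/2; row 3: entry 0 ≤ 0. Minimum is 3/2 at row 2 (y leaves); pivot element 2.
Divide row 2 by 2; eliminate column x from the other rows.
Row 3 update in column s2: -1/2 − 0·(1/4) = -1/2.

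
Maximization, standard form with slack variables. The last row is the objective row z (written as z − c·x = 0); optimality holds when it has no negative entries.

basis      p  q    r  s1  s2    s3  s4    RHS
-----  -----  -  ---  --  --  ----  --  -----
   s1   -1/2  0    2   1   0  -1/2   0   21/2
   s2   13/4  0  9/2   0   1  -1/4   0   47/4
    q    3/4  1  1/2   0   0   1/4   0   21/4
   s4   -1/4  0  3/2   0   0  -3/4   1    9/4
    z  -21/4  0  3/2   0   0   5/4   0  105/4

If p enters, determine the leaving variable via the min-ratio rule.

s2

Column p entries and ratios — s1: -1/2 ≤ 0, skip; s2: (47/4)/(13/4) = 47/13; q: (21/4)/(3/4) = 7; s4: -1/4 ≤ 0, skip.
Smallest ratio is 47/13 in the row of s2, so s2 leaves.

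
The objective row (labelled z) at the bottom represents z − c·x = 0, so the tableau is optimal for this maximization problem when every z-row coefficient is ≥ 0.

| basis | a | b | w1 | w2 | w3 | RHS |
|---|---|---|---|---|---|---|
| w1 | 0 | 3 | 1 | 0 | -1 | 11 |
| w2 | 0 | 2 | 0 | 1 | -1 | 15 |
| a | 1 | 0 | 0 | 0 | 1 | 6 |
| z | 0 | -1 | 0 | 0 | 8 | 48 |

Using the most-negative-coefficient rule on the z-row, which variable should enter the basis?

b

Negative z-row entries: b: -1.
The most negative is -1 in column b, so b enters.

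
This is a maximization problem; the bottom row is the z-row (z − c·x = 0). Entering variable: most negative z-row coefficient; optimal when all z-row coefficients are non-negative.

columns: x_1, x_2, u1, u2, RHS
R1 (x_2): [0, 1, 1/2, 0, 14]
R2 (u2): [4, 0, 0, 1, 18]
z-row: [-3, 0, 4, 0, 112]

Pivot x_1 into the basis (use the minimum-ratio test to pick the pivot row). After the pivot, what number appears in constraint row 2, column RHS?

9/2

Ratio test on column x_1 — row 1: entry 0 ≤ 0; row 2: 18/4 = 9/2. Minimum is 9/2 at row 2 (u2 leaves); pivot element 4.
Divide row 2 by 4; eliminate column x_1 from the other rows.
In the new row 2, the RHS entry is the old entry divided by the pivot: 18/4 = 9/2.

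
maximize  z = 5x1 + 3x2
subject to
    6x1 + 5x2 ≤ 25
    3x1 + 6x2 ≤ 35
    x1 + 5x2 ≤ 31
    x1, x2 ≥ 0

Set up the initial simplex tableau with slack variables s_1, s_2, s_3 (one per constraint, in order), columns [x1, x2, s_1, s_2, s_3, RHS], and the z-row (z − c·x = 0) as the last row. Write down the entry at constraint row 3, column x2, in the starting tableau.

5

Constraint 3 has coefficient 5 on x2.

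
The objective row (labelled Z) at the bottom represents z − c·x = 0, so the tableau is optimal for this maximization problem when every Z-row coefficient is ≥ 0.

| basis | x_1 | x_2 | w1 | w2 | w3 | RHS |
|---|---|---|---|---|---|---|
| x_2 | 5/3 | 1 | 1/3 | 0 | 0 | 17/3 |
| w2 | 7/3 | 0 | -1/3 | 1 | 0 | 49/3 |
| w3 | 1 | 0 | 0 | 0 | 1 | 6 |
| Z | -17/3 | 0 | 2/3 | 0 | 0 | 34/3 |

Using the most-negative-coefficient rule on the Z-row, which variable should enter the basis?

Negative Z-row entries: x_1: -17/3.
The most negative is -17/3 in column x_1, so x_1 enters.

x_1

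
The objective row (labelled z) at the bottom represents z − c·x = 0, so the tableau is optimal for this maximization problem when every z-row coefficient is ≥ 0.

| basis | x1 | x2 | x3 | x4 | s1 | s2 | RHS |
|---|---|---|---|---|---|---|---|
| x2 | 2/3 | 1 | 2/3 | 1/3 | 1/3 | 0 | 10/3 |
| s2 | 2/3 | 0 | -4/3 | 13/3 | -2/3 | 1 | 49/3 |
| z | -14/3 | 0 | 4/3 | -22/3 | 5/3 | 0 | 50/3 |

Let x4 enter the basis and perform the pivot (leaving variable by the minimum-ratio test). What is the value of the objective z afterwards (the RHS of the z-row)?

Ratio test on column x4 — row 1: (10/3)/(1/3) = 10; row 2: (49/3)/(13/3) = 49/13. Minimum is 49/13 at row 2 (s2 leaves); pivot element 13/3.
Pivot on row 2; the z-row RHS becomes 50/3 − (-22/3)·(49/13) = 576/13.

576/13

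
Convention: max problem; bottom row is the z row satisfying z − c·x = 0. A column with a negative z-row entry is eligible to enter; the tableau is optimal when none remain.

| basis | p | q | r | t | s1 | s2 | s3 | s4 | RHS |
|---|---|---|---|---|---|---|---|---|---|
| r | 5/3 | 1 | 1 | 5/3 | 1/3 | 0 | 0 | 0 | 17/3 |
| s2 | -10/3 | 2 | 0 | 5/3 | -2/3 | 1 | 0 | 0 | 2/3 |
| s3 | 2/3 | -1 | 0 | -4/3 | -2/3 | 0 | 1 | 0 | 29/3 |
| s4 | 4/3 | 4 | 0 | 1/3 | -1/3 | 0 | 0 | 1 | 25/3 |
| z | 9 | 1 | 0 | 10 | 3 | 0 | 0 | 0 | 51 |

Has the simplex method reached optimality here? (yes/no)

yes

Every z-row coefficient is ≥ 0, so the tableau is optimal.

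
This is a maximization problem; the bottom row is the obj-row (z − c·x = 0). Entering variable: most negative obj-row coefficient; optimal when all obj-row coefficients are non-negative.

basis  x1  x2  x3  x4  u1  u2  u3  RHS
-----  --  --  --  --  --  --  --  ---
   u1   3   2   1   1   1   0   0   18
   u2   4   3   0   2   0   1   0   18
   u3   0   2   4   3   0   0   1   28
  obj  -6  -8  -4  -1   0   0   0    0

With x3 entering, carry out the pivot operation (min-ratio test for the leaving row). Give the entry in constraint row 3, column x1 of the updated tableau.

Ratio test on column x3 — row 1: 18/1 = 18; row 2: entry 0 ≤ 0; row 3: 28/4 = 7. Minimum is 7 at row 3 (u3 leaves); pivot element 4.
Divide row 3 by 4; eliminate column x3 from the other rows.
In the new row 3, the x1 entry is the old entry divided by the pivot: 0/4 = 0.

0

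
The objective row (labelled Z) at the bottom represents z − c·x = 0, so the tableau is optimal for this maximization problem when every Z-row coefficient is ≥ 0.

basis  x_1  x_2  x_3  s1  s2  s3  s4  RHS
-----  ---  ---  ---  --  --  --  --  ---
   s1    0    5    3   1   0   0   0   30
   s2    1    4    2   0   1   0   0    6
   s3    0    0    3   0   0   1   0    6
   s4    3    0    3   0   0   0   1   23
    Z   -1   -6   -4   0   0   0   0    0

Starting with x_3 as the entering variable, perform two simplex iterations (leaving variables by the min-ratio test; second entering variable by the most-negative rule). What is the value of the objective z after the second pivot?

Ratio test on column x_3 — row 1: 30/3 = 10; row 2: 6/2 = 3; row 3: 6/3 = 2; row 4: 23/3 = 23/3. Minimum is 2 at row 3 (s3 leaves); pivot element 3.
Pivot on row 3; the Z-row RHS becomes 0 − (-4)·2 = 8.
Next entering variable (most negative Z-row entry -6): x_2.
Ratio test on column x_2 — row 1: 24/5 = 24/5; row 2: 2/4 = 1/2; row 3: entry 0 ≤ 0; row 4: entry 0 ≤ 0. Minimum is 1/2 at row 2 (s2 leaves); pivot element 4.
After the second pivot the Z-row RHS is 8 − (-6)·(1/2) = 11.

11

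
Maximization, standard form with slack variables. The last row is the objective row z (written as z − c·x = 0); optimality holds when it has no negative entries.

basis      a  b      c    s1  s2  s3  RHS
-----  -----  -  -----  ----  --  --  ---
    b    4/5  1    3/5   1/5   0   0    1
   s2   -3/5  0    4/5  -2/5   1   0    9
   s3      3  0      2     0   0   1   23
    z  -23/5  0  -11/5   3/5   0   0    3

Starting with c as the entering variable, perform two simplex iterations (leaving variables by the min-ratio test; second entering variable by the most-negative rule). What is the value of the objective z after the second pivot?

35/4

Ratio test on column c — row 1: 1/(3/5) = 5/3; row 2: 9/(4/5) = 45/4; row 3: 23/2 = 23/2. Minimum is 5/3 at row 1 (b leaves); pivot element 3/5.
Pivot on row 1; the z-row RHS becomes 3 − (-11/5)·(5/3) = 20/3.
Next entering variable (most negative z-row entry -5/3): a.
Ratio test on column a — row 1: (5/3)/(4/3) = 5/4; row 2: entry -5/3 ≤ 0; row 3: (59/3)/(1/3) = 59. Minimum is 5/4 at row 1 (c leaves); pivot element 4/3.
After the second pivot the z-row RHS is 20/3 − (-5/3)·(5/4) = 35/4.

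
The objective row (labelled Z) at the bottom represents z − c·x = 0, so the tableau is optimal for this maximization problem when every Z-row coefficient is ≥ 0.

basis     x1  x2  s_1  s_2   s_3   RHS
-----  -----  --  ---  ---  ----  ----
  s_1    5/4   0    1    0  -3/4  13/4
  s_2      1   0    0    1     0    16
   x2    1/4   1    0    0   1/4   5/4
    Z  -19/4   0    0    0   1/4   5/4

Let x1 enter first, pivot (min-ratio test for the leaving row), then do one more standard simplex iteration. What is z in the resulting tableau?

35/2

Ratio test on column x1 — row 1: (13/4)/(5/4) = 13/5; row 2: 16/1 = 16; row 3: (5/4)/(1/4) = 5. Minimum is 13/5 at row 1 (s_1 leaves); pivot element 5/4.
Pivot on row 1; the Z-row RHS becomes 5/4 − (-19/4)·(13/5) = 68/5.
Next entering variable (most negative Z-row entry -13/5): s_3.
Ratio test on column s_3 — row 1: entry -3/5 ≤ 0; row 2: (67/5)/(3/5) = 67/3; row 3: (3/5)/(2/5) = 3/2. Minimum is 3/2 at row 3 (x2 leaves); pivot element 2/5.
After the second pivot the Z-row RHS is 68/5 − (-13/5)·(3/2) = 35/2.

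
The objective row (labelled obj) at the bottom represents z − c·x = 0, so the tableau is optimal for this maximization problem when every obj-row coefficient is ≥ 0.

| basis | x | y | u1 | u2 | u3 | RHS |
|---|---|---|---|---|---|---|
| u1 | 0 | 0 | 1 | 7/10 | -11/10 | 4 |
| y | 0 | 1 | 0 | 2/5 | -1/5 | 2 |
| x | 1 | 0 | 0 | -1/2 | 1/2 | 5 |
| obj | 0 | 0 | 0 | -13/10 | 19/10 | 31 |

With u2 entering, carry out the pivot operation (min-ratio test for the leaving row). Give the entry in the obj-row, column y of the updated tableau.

13/4

Ratio test on column u2 — row 1: 4/(7/10) = 40/7; row 2: 2/(2/5) = 5; row 3: entry -1/2 ≤ 0. Minimum is 5 at row 2 (y leaves); pivot element 2/5.
Divide row 2 by 2/5; eliminate column u2 from the other rows.
obj-row update in column y: 0 − (-13/10)·(5/2) = 13/4.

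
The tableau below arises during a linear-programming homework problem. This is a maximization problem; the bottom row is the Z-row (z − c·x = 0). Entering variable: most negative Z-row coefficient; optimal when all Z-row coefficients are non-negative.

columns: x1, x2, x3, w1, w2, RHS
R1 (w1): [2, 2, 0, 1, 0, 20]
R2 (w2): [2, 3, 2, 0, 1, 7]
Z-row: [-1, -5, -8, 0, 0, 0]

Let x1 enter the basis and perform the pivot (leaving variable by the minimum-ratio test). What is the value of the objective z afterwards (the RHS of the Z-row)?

Ratio test on column x1 — row 1: 20/2 = 10; row 2: 7/2 = 7/2. Minimum is 7/2 at row 2 (w2 leaves); pivot element 2.
Pivot on row 2; the Z-row RHS becomes 0 − (-1)·(7/2) = 7/2.

7/2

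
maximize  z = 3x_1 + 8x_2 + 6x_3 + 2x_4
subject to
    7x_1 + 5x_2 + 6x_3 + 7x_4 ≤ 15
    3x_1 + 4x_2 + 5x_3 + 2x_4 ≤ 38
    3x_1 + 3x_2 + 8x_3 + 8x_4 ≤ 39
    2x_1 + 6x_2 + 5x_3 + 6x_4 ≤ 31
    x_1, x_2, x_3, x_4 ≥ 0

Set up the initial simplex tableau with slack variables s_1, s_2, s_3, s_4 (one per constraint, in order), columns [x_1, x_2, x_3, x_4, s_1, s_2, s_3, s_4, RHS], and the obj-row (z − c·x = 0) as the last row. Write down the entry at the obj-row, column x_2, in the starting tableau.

The obj-row carries the negated objective coefficients: the x_2 entry is -8.

-8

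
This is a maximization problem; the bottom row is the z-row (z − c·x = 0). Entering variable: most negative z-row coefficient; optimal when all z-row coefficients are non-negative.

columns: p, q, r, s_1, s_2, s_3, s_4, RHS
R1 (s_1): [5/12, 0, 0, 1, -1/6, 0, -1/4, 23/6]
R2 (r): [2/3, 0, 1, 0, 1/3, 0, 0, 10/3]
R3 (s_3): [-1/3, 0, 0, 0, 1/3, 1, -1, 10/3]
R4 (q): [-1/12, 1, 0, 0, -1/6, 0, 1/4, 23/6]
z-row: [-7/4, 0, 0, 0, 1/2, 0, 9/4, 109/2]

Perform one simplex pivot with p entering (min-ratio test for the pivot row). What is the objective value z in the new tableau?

Ratio test on column p — row 1: (23/6)/(5/12) = 46/5; row 2: (10/3)/(2/3) = 5; row 3: entry -1/3 ≤ 0; row 4: entry -1/12 ≤ 0. Minimum is 5 at row 2 (r leaves); pivot element 2/3.
Pivot on row 2; the z-row RHS becomes 109/2 − (-7/4)·5 = 253/4.

253/4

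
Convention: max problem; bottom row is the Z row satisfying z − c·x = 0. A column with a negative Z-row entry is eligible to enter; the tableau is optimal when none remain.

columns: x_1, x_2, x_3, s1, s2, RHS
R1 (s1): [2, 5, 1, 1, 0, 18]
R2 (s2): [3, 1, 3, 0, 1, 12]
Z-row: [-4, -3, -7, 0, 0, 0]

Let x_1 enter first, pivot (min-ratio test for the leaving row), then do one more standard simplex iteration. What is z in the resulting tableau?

28

Ratio test on column x_1 — row 1: 18/2 = 9; row 2: 12/3 = 4. Minimum is 4 at row 2 (s2 leaves); pivot element 3.
Pivot on row 2; the Z-row RHS becomes 0 − (-4)·4 = 16.
Next entering variable (most negative Z-row entry -3): x_3.
Ratio test on column x_3 — row 1: entry -1 ≤ 0; row 2: 4/1 = 4. Minimum is 4 at row 2 (x_1 leaves); pivot element 1.
After the second pivot the Z-row RHS is 16 − (-3)·4 = 28.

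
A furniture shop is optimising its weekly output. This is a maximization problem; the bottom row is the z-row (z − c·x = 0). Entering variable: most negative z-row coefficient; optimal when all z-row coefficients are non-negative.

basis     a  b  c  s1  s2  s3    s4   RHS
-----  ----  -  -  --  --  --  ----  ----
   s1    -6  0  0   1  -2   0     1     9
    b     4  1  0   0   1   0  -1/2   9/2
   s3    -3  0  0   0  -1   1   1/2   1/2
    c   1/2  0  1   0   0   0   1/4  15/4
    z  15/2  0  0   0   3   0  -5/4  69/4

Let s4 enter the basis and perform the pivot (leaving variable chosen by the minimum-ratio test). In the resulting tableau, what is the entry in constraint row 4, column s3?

Ratio test on column s4 — row 1: 9/1 = 9; row 2: entry -1/2 ≤ 0; row 3: (1/2)/(1/2) = 1; row 4: (15/4)/(1/4) = 15. Minimum is 1 at row 3 (s3 leaves); pivot element 1/2.
Divide row 3 by 1/2; eliminate column s4 from the other rows.
Row 4 update in column s3: 0 − (1/4)·2 = -1/2.

-1/2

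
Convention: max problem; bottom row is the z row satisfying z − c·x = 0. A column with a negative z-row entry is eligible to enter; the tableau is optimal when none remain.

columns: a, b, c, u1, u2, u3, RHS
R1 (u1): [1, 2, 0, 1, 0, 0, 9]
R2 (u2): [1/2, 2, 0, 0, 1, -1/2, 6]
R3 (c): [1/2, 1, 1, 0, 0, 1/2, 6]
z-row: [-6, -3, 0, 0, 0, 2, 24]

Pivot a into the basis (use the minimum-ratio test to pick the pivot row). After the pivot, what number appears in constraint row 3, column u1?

Ratio test on column a — row 1: 9/1 = 9; row 2: 6/(1/2) = 12; row 3: 6/(1/2) = 12. Minimum is 9 at row 1 (u1 leaves); pivot element 1.
Divide row 1 by 1; eliminate column a from the other rows.
Row 3 update in column u1: 0 − (1/2)·1 = -1/2.

-1/2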